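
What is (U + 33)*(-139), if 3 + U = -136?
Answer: 14734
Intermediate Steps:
U = -139 (U = -3 - 136 = -139)
(U + 33)*(-139) = (-139 + 33)*(-139) = -106*(-139) = 14734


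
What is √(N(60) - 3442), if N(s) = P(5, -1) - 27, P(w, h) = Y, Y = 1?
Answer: 34*I*√3 ≈ 58.89*I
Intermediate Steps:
P(w, h) = 1
N(s) = -26 (N(s) = 1 - 27 = -26)
√(N(60) - 3442) = √(-26 - 3442) = √(-3468) = 34*I*√3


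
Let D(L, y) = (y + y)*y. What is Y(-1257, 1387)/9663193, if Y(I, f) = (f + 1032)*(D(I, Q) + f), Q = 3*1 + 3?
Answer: 3529321/9663193 ≈ 0.36523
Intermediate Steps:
Q = 6 (Q = 3 + 3 = 6)
D(L, y) = 2*y² (D(L, y) = (2*y)*y = 2*y²)
Y(I, f) = (72 + f)*(1032 + f) (Y(I, f) = (f + 1032)*(2*6² + f) = (1032 + f)*(2*36 + f) = (1032 + f)*(72 + f) = (72 + f)*(1032 + f))
Y(-1257, 1387)/9663193 = (74304 + 1387² + 1104*1387)/9663193 = (74304 + 1923769 + 1531248)*(1/9663193) = 3529321*(1/9663193) = 3529321/9663193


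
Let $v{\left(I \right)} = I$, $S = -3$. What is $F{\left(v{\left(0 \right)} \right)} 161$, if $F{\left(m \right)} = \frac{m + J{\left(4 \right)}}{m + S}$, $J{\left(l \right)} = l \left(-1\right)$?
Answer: $\frac{644}{3} \approx 214.67$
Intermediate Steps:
$J{\left(l \right)} = - l$
$F{\left(m \right)} = \frac{-4 + m}{-3 + m}$ ($F{\left(m \right)} = \frac{m - 4}{m - 3} = \frac{m - 4}{-3 + m} = \frac{-4 + m}{-3 + m}$)
$F{\left(v{\left(0 \right)} \right)} 161 = \frac{-4 + 0}{-3 + 0} \cdot 161 = \frac{1}{-3} \left(-4\right) 161 = \left(- \frac{1}{3}\right) \left(-4\right) 161 = \frac{4}{3} \cdot 161 = \frac{644}{3}$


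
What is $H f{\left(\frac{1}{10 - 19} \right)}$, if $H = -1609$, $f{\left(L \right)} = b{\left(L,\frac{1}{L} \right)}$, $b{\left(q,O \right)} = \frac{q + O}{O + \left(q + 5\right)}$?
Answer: $- \frac{131938}{37} \approx -3565.9$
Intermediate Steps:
$b{\left(q,O \right)} = \frac{O + q}{5 + O + q}$ ($b{\left(q,O \right)} = \frac{O + q}{O + \left(5 + q\right)} = \frac{O + q}{5 + O + q}$)
$f{\left(L \right)} = \frac{L + \frac{1}{L}}{5 + L + \frac{1}{L}}$ ($f{\left(L \right)} = \frac{\frac{1}{L} + L}{5 + \frac{1}{L} + L} = \frac{L + \frac{1}{L}}{5 + L + \frac{1}{L}}$)
$H f{\left(\frac{1}{10 - 19} \right)} = - 1609 \frac{1 + \left(\frac{1}{10 - 19}\right)^{2}}{1 + \frac{5 + \frac{1}{10 - 19}}{10 - 19}} = - 1609 \frac{1 + \left(\frac{1}{-9}\right)^{2}}{1 + \frac{5 + \frac{1}{-9}}{-9}} = - 1609 \frac{1 + \left(- \frac{1}{9}\right)^{2}}{1 - \frac{5 - \frac{1}{9}}{9}} = - 1609 \frac{1 + \frac{1}{81}}{1 - \frac{44}{81}} = - 1609 \frac{1}{1 - \frac{44}{81}} \cdot \frac{82}{81} = - 1609 \frac{1}{\frac{37}{81}} \cdot \frac{82}{81} = - 1609 \cdot \frac{81}{37} \cdot \frac{82}{81} = \left(-1609\right) \frac{82}{37} = - \frac{131938}{37}$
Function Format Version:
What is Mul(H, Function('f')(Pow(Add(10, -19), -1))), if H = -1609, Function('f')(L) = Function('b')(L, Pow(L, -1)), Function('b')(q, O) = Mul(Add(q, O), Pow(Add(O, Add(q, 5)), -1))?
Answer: Rational(-131938, 37) ≈ -3565.9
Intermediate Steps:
Function('b')(q, O) = Mul(Pow(Add(5, O, q), -1), Add(O, q)) (Function('b')(q, O) = Mul(Add(O, q), Pow(Add(O, Add(5, q)), -1)) = Mul(Add(O, q), Pow(Add(5, O, q), -1)) = Mul(Pow(Add(5, O, q), -1), Add(O, q)))
Function('f')(L) = Mul(Pow(Add(5, L, Pow(L, -1)), -1), Add(L, Pow(L, -1))) (Function('f')(L) = Mul(Pow(Add(5, Pow(L, -1), L), -1), Add(Pow(L, -1), L)) = Mul(Pow(Add(5, L, Pow(L, -1)), -1), Add(L, Pow(L, -1))))
Mul(H, Function('f')(Pow(Add(10, -19), -1))) = Mul(-1609, Mul(Pow(Add(1, Mul(Pow(Add(10, -19), -1), Add(5, Pow(Add(10, -19), -1)))), -1), Add(1, Pow(Pow(Add(10, -19), -1), 2)))) = Mul(-1609, Mul(Pow(Add(1, Mul(Pow(-9, -1), Add(5, Pow(-9, -1)))), -1), Add(1, Pow(Pow(-9, -1), 2)))) = Mul(-1609, Mul(Pow(Add(1, Mul(Rational(-1, 9), Add(5, Rational(-1, 9)))), -1), Add(1, Pow(Rational(-1, 9), 2)))) = Mul(-1609, Mul(Pow(Add(1, Mul(Rational(-1, 9), Rational(44, 9))), -1), Add(1, Rational(1, 81)))) = Mul(-1609, Mul(Pow(Add(1, Rational(-44, 81)), -1), Rational(82, 81))) = Mul(-1609, Mul(Pow(Rational(37, 81), -1), Rational(82, 81))) = Mul(-1609, Mul(Rational(81, 37), Rational(82, 81))) = Mul(-1609, Rational(82, 37)) = Rational(-131938, 37)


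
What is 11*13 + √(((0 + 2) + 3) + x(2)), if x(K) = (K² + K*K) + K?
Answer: 143 + √15 ≈ 146.87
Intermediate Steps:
x(K) = K + 2*K² (x(K) = (K² + K²) + K = 2*K² + K = K + 2*K²)
11*13 + √(((0 + 2) + 3) + x(2)) = 11*13 + √(((0 + 2) + 3) + 2*(1 + 2*2)) = 143 + √((2 + 3) + 2*(1 + 4)) = 143 + √(5 + 2*5) = 143 + √(5 + 10) = 143 + √15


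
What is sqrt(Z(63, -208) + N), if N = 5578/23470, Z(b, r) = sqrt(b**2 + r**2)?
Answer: sqrt(32728915 + 137710225*sqrt(47233))/11735 ≈ 14.750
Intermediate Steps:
N = 2789/11735 (N = 5578*(1/23470) = 2789/11735 ≈ 0.23767)
sqrt(Z(63, -208) + N) = sqrt(sqrt(63**2 + (-208)**2) + 2789/11735) = sqrt(sqrt(3969 + 43264) + 2789/11735) = sqrt(sqrt(47233) + 2789/11735) = sqrt(2789/11735 + sqrt(47233))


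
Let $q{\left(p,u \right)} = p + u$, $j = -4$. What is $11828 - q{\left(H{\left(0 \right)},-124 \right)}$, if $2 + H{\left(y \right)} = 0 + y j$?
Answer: $11954$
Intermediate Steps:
$H{\left(y \right)} = -2 - 4 y$ ($H{\left(y \right)} = -2 + \left(0 + y \left(-4\right)\right) = -2 + \left(0 - 4 y\right) = -2 - 4 y$)
$11828 - q{\left(H{\left(0 \right)},-124 \right)} = 11828 - \left(\left(-2 - 0\right) - 124\right) = 11828 - \left(\left(-2 + 0\right) - 124\right) = 11828 - \left(-2 - 124\right) = 11828 - -126 = 11828 + 126 = 11954$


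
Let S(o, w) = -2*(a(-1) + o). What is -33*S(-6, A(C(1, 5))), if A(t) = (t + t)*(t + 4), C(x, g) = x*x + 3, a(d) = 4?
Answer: -132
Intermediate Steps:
C(x, g) = 3 + x² (C(x, g) = x² + 3 = 3 + x²)
A(t) = 2*t*(4 + t) (A(t) = (2*t)*(4 + t) = 2*t*(4 + t))
S(o, w) = -8 - 2*o (S(o, w) = -2*(4 + o) = -8 - 2*o)
-33*S(-6, A(C(1, 5))) = -33*(-8 - 2*(-6)) = -33*(-8 + 12) = -33*4 = -132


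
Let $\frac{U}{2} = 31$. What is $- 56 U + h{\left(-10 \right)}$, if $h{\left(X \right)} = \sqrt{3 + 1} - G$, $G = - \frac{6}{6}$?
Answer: $-3469$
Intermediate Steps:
$U = 62$ ($U = 2 \cdot 31 = 62$)
$G = -1$ ($G = \left(-6\right) \frac{1}{6} = -1$)
$h{\left(X \right)} = 3$ ($h{\left(X \right)} = \sqrt{3 + 1} - -1 = \sqrt{4} + 1 = 2 + 1 = 3$)
$- 56 U + h{\left(-10 \right)} = \left(-56\right) 62 + 3 = -3472 + 3 = -3469$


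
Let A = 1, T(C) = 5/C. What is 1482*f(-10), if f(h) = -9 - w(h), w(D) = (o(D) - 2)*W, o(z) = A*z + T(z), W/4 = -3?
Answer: -235638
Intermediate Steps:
W = -12 (W = 4*(-3) = -12)
o(z) = z + 5/z (o(z) = 1*z + 5/z = z + 5/z)
w(D) = 24 - 60/D - 12*D (w(D) = ((D + 5/D) - 2)*(-12) = (-2 + D + 5/D)*(-12) = 24 - 60/D - 12*D)
f(h) = -33 + 12*h + 60/h (f(h) = -9 - (24 - 60/h - 12*h) = -9 + (-24 + 12*h + 60/h) = -33 + 12*h + 60/h)
1482*f(-10) = 1482*(-33 + 12*(-10) + 60/(-10)) = 1482*(-33 - 120 + 60*(-⅒)) = 1482*(-33 - 120 - 6) = 1482*(-159) = -235638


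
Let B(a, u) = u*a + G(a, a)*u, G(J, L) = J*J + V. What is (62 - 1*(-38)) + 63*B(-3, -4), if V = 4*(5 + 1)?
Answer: -7460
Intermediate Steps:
V = 24 (V = 4*6 = 24)
G(J, L) = 24 + J² (G(J, L) = J*J + 24 = J² + 24 = 24 + J²)
B(a, u) = a*u + u*(24 + a²) (B(a, u) = u*a + (24 + a²)*u = a*u + u*(24 + a²))
(62 - 1*(-38)) + 63*B(-3, -4) = (62 - 1*(-38)) + 63*(-4*(24 - 3 + (-3)²)) = (62 + 38) + 63*(-4*(24 - 3 + 9)) = 100 + 63*(-4*30) = 100 + 63*(-120) = 100 - 7560 = -7460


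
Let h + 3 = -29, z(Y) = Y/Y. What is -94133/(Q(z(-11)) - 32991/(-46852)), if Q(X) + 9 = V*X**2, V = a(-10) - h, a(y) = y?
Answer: -4410319316/642067 ≈ -6868.9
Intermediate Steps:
z(Y) = 1
h = -32 (h = -3 - 29 = -32)
V = 22 (V = -10 - 1*(-32) = -10 + 32 = 22)
Q(X) = -9 + 22*X**2
-94133/(Q(z(-11)) - 32991/(-46852)) = -94133/((-9 + 22*1**2) - 32991/(-46852)) = -94133/((-9 + 22*1) - 32991*(-1/46852)) = -94133/((-9 + 22) + 32991/46852) = -94133/(13 + 32991/46852) = -94133/642067/46852 = -94133*46852/642067 = -4410319316/642067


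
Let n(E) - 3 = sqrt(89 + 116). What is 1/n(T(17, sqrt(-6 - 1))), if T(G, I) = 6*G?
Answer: -3/196 + sqrt(205)/196 ≈ 0.057744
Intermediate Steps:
n(E) = 3 + sqrt(205) (n(E) = 3 + sqrt(89 + 116) = 3 + sqrt(205))
1/n(T(17, sqrt(-6 - 1))) = 1/(3 + sqrt(205))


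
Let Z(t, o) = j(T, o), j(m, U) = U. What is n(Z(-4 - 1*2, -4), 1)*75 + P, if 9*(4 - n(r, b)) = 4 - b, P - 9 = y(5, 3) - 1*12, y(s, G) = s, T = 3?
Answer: 277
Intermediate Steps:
Z(t, o) = o
P = 2 (P = 9 + (5 - 1*12) = 9 + (5 - 12) = 9 - 7 = 2)
n(r, b) = 32/9 + b/9 (n(r, b) = 4 - (4 - b)/9 = 4 + (-4/9 + b/9) = 32/9 + b/9)
n(Z(-4 - 1*2, -4), 1)*75 + P = (32/9 + (⅑)*1)*75 + 2 = (32/9 + ⅑)*75 + 2 = (11/3)*75 + 2 = 275 + 2 = 277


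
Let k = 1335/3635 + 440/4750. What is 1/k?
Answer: 345325/158813 ≈ 2.1744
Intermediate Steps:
k = 158813/345325 (k = 1335*(1/3635) + 440*(1/4750) = 267/727 + 44/475 = 158813/345325 ≈ 0.45989)
1/k = 1/(158813/345325) = 345325/158813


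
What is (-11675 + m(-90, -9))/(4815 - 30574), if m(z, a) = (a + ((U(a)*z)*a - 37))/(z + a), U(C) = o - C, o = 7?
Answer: 106249/231831 ≈ 0.45830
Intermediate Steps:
U(C) = 7 - C
m(z, a) = (-37 + a + a*z*(7 - a))/(a + z) (m(z, a) = (a + (((7 - a)*z)*a - 37))/(z + a) = (a + ((z*(7 - a))*a - 37))/(a + z) = (a + (a*z*(7 - a) - 37))/(a + z) = (a + (-37 + a*z*(7 - a)))/(a + z) = (-37 + a + a*z*(7 - a))/(a + z))
(-11675 + m(-90, -9))/(4815 - 30574) = (-11675 + (-37 - 9 - 1*(-9)*(-90)*(-7 - 9))/(-9 - 90))/(4815 - 30574) = (-11675 + (-37 - 9 - 1*(-9)*(-90)*(-16))/(-99))/(-25759) = (-11675 - (-37 - 9 + 12960)/99)*(-1/25759) = (-11675 - 1/99*12914)*(-1/25759) = (-11675 - 1174/9)*(-1/25759) = -106249/9*(-1/25759) = 106249/231831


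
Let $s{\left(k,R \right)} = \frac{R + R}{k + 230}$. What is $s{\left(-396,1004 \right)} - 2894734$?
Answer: $- \frac{240263926}{83} \approx -2.8947 \cdot 10^{6}$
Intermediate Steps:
$s{\left(k,R \right)} = \frac{2 R}{230 + k}$
$s{\left(-396,1004 \right)} - 2894734 = 2 \cdot 1004 \frac{1}{230 - 396} - 2894734 = 2 \cdot 1004 \frac{1}{-166} - 2894734 = 2 \cdot 1004 \left(- \frac{1}{166}\right) - 2894734 = - \frac{1004}{83} - 2894734 = - \frac{240263926}{83}$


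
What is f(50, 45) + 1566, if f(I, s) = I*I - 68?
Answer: 3998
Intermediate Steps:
f(I, s) = -68 + I² (f(I, s) = I² - 68 = -68 + I²)
f(50, 45) + 1566 = (-68 + 50²) + 1566 = (-68 + 2500) + 1566 = 2432 + 1566 = 3998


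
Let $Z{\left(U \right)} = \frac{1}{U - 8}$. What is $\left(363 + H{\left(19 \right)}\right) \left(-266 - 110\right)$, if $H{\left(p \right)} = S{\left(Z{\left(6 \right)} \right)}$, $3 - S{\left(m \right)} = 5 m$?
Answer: $-138556$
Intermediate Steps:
$Z{\left(U \right)} = \frac{1}{-8 + U}$ ($Z{\left(U \right)} = \frac{1}{U - 8} = \frac{1}{-8 + U}$)
$S{\left(m \right)} = 3 - 5 m$
$H{\left(p \right)} = \frac{11}{2}$ ($H{\left(p \right)} = 3 - \frac{5}{-8 + 6} = 3 - \frac{5}{-2} = 3 - - \frac{5}{2} = 3 + \frac{5}{2} = \frac{11}{2}$)
$\left(363 + H{\left(19 \right)}\right) \left(-266 - 110\right) = \left(363 + \frac{11}{2}\right) \left(-266 - 110\right) = \frac{737}{2} \left(-376\right) = -138556$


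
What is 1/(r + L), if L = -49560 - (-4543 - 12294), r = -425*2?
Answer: -1/33573 ≈ -2.9786e-5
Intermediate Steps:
r = -850
L = -32723 (L = -49560 - 1*(-16837) = -49560 + 16837 = -32723)
1/(r + L) = 1/(-850 - 32723) = 1/(-33573) = -1/33573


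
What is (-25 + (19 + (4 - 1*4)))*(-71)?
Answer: 426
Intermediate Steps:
(-25 + (19 + (4 - 1*4)))*(-71) = (-25 + (19 + (4 - 4)))*(-71) = (-25 + (19 + 0))*(-71) = (-25 + 19)*(-71) = -6*(-71) = 426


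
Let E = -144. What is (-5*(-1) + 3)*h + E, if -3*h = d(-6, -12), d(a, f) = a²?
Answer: -240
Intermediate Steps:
h = -12 (h = -⅓*(-6)² = -⅓*36 = -12)
(-5*(-1) + 3)*h + E = (-5*(-1) + 3)*(-12) - 144 = (5 + 3)*(-12) - 144 = 8*(-12) - 144 = -96 - 144 = -240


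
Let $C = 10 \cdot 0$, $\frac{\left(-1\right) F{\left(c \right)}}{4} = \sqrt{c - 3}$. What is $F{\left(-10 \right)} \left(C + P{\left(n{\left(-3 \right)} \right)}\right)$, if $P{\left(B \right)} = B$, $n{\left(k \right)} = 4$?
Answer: $- 16 i \sqrt{13} \approx - 57.689 i$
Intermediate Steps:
$F{\left(c \right)} = - 4 \sqrt{-3 + c}$ ($F{\left(c \right)} = - 4 \sqrt{c - 3} = - 4 \sqrt{-3 + c}$)
$C = 0$
$F{\left(-10 \right)} \left(C + P{\left(n{\left(-3 \right)} \right)}\right) = - 4 \sqrt{-3 - 10} \left(0 + 4\right) = - 4 \sqrt{-13} \cdot 4 = - 4 i \sqrt{13} \cdot 4 = - 16 i \sqrt{13}$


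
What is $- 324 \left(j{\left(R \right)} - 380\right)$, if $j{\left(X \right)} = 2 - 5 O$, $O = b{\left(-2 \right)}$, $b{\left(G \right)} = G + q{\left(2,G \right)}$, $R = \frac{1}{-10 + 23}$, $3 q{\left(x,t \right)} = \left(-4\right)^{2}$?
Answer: $127872$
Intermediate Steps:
$q{\left(x,t \right)} = \frac{16}{3}$ ($q{\left(x,t \right)} = \frac{\left(-4\right)^{2}}{3} = \frac{1}{3} \cdot 16 = \frac{16}{3}$)
$R = \frac{1}{13} \approx 0.076923$
$b{\left(G \right)} = \frac{16}{3} + G$ ($b{\left(G \right)} = G + \frac{16}{3} = \frac{16}{3} + G$)
$O = \frac{10}{3}$ ($O = \frac{16}{3} - 2 = \frac{10}{3} \approx 3.3333$)
$j{\left(X \right)} = - \frac{44}{3}$ ($j{\left(X \right)} = 2 - \frac{50}{3} = - \frac{44}{3}$)
$- 324 \left(j{\left(R \right)} - 380\right) = - 324 \left(- \frac{44}{3} - 380\right) = \left(-324\right) \left(- \frac{1184}{3}\right) = 127872$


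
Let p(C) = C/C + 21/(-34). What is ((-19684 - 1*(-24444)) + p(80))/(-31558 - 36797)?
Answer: -53951/774690 ≈ -0.069642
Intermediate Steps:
p(C) = 13/34 (p(C) = 1 + 21*(-1/34) = 1 - 21/34 = 13/34)
((-19684 - 1*(-24444)) + p(80))/(-31558 - 36797) = ((-19684 - 1*(-24444)) + 13/34)/(-31558 - 36797) = ((-19684 + 24444) + 13/34)/(-68355) = (4760 + 13/34)*(-1/68355) = (161853/34)*(-1/68355) = -53951/774690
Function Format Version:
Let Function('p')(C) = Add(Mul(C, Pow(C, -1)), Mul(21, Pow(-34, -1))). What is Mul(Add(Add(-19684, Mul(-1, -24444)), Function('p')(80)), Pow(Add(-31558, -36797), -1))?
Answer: Rational(-53951, 774690) ≈ -0.069642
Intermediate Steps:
Function('p')(C) = Rational(13, 34) (Function('p')(C) = Add(1, Mul(21, Rational(-1, 34))) = Add(1, Rational(-21, 34)) = Rational(13, 34))
Mul(Add(Add(-19684, Mul(-1, -24444)), Function('p')(80)), Pow(Add(-31558, -36797), -1)) = Mul(Add(Add(-19684, Mul(-1, -24444)), Rational(13, 34)), Pow(Add(-31558, -36797), -1)) = Mul(Add(Add(-19684, 24444), Rational(13, 34)), Pow(-68355, -1)) = Mul(Add(4760, Rational(13, 34)), Rational(-1, 68355)) = Mul(Rational(161853, 34), Rational(-1, 68355)) = Rational(-53951, 774690)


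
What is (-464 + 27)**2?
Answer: 190969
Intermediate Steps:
(-464 + 27)**2 = (-437)**2 = 190969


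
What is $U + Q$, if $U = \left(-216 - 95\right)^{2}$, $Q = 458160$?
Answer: $554881$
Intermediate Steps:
$U = 96721$ ($U = \left(-311\right)^{2} = 96721$)
$U + Q = 96721 + 458160 = 554881$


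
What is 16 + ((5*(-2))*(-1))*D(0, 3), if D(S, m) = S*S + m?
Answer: 46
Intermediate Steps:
D(S, m) = m + S² (D(S, m) = S² + m = m + S²)
16 + ((5*(-2))*(-1))*D(0, 3) = 16 + ((5*(-2))*(-1))*(3 + 0²) = 16 + (-10*(-1))*(3 + 0) = 16 + 10*3 = 16 + 30 = 46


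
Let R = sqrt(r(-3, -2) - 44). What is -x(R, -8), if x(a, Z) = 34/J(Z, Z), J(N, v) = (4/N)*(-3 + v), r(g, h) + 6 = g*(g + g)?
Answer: -68/11 ≈ -6.1818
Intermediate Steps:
r(g, h) = -6 + 2*g**2 (r(g, h) = -6 + g*(g + g) = -6 + g*(2*g) = -6 + 2*g**2)
J(N, v) = 4*(-3 + v)/N
R = 4*I*sqrt(2) (R = sqrt((-6 + 2*(-3)**2) - 44) = sqrt((-6 + 2*9) - 44) = sqrt((-6 + 18) - 44) = sqrt(12 - 44) = sqrt(-32) = 4*I*sqrt(2) ≈ 5.6569*I)
x(a, Z) = 17*Z/(2*(-3 + Z)) (x(a, Z) = 34/((4*(-3 + Z)/Z)) = 34*(Z/(4*(-3 + Z))) = 17*Z/(2*(-3 + Z)))
-x(R, -8) = -17*(-8)/(2*(-3 - 8)) = -17*(-8)/(2*(-11)) = -17*(-8)*(-1)/(2*11) = -1*68/11 = -68/11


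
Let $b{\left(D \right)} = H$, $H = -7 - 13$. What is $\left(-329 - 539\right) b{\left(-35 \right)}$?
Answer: $17360$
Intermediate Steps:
$H = -20$ ($H = -7 - 13 = -20$)
$b{\left(D \right)} = -20$
$\left(-329 - 539\right) b{\left(-35 \right)} = \left(-329 - 539\right) \left(-20\right) = \left(-868\right) \left(-20\right) = 17360$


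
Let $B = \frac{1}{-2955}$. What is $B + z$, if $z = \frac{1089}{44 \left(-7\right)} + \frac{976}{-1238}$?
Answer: $- \frac{221479807}{51216060} \approx -4.3244$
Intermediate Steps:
$z = - \frac{74945}{17332}$ ($z = \frac{1089}{-308} + 976 \left(- \frac{1}{1238}\right) = 1089 \left(- \frac{1}{308}\right) - \frac{488}{619} = - \frac{99}{28} - \frac{488}{619} = - \frac{74945}{17332} \approx -4.3241$)
$B = - \frac{1}{2955} \approx -0.00033841$
$B + z = - \frac{1}{2955} - \frac{74945}{17332} = - \frac{221479807}{51216060}$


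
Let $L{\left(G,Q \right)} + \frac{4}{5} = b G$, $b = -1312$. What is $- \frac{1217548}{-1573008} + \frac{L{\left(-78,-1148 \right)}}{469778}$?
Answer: $\frac{458094595391}{461852845140} \approx 0.99186$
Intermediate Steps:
$L{\left(G,Q \right)} = - \frac{4}{5} - 1312 G$
$- \frac{1217548}{-1573008} + \frac{L{\left(-78,-1148 \right)}}{469778} = - \frac{1217548}{-1573008} + \frac{- \frac{4}{5} - -102336}{469778} = \left(-1217548\right) \left(- \frac{1}{1573008}\right) + \left(- \frac{4}{5} + 102336\right) \frac{1}{469778} = \frac{304387}{393252} + \frac{511676}{5} \cdot \frac{1}{469778} = \frac{304387}{393252} + \frac{255838}{1174445} = \frac{458094595391}{461852845140}$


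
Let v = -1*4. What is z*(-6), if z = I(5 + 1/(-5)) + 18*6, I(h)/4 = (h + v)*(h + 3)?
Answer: -19944/25 ≈ -797.76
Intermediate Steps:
v = -4
I(h) = 4*(-4 + h)*(3 + h) (I(h) = 4*((h - 4)*(h + 3)) = 4*((-4 + h)*(3 + h)) = 4*(-4 + h)*(3 + h))
z = 3324/25 (z = (-48 - 4*(5 + 1/(-5)) + 4*(5 + 1/(-5))²) + 18*6 = (-48 - 4*(5 + 1*(-⅕)) + 4*(5 + 1*(-⅕))²) + 108 = (-48 - 4*(5 - ⅕) + 4*(5 - ⅕)²) + 108 = (-48 - 4*24/5 + 4*(24/5)²) + 108 = (-48 - 96/5 + 4*(576/25)) + 108 = (-48 - 96/5 + 2304/25) + 108 = 624/25 + 108 = 3324/25 ≈ 132.96)
z*(-6) = (3324/25)*(-6) = -19944/25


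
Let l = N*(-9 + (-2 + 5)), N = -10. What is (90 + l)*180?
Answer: 27000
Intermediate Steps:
l = 60 (l = -10*(-9 + (-2 + 5)) = -10*(-9 + 3) = -10*(-6) = 60)
(90 + l)*180 = (90 + 60)*180 = 150*180 = 27000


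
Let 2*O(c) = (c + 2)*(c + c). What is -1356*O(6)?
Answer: -65088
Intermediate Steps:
O(c) = c*(2 + c) (O(c) = ((c + 2)*(c + c))/2 = ((2 + c)*(2*c))/2 = (2*c*(2 + c))/2 = c*(2 + c))
-1356*O(6) = -8136*(2 + 6) = -8136*8 = -1356*48 = -65088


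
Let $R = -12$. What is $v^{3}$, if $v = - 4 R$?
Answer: $110592$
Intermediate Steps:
$v = 48$ ($v = \left(-4\right) \left(-12\right) = 48$)
$v^{3} = 48^{3} = 110592$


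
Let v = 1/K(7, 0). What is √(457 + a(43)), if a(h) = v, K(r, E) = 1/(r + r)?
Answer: √471 ≈ 21.703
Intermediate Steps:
K(r, E) = 1/(2*r)
v = 14 (v = 1/((½)/7) = 1/((½)*(⅐)) = 1/(1/14) = 14)
a(h) = 14
√(457 + a(43)) = √(457 + 14) = √471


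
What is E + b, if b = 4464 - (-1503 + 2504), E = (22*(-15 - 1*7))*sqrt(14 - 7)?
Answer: 3463 - 484*sqrt(7) ≈ 2182.5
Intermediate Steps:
E = -484*sqrt(7) (E = (22*(-15 - 7))*sqrt(7) = (22*(-22))*sqrt(7) = -484*sqrt(7) ≈ -1280.5)
b = 3463 (b = 4464 - 1*1001 = 4464 - 1001 = 3463)
E + b = -484*sqrt(7) + 3463 = 3463 - 484*sqrt(7)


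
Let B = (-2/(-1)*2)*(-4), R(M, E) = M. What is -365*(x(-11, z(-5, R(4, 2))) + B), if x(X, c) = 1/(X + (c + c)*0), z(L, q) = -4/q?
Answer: 64605/11 ≈ 5873.2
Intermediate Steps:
B = -16 (B = (-2*(-1)*2)*(-4) = (2*2)*(-4) = 4*(-4) = -16)
x(X, c) = 1/X (x(X, c) = 1/(X + (2*c)*0) = 1/(X + 0) = 1/X)
-365*(x(-11, z(-5, R(4, 2))) + B) = -365*(1/(-11) - 16) = -365*(-1/11 - 16) = -365*(-177/11) = 64605/11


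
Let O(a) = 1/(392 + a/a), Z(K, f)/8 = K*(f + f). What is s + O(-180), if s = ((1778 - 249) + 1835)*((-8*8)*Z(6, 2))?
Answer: -16245374975/393 ≈ -4.1337e+7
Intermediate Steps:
Z(K, f) = 16*K*f (Z(K, f) = 8*(K*(f + f)) = 8*(K*(2*f)) = 8*(2*K*f) = 16*K*f)
O(a) = 1/393 (O(a) = 1/(392 + 1) = 1/393)
s = -41336832 (s = ((1778 - 249) + 1835)*((-8*8)*(16*6*2)) = (1529 + 1835)*(-64*192) = 3364*(-12288) = -41336832)
s + O(-180) = -41336832 + 1/393 = -16245374975/393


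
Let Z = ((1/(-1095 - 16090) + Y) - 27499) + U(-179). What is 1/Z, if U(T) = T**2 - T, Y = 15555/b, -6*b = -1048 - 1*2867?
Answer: 1495095/7093985098 ≈ 0.00021076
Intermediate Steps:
b = 1305/2 (b = -(-1048 - 1*2867)/6 = -(-1048 - 2867)/6 = -1/6*(-3915) = 1305/2 ≈ 652.50)
Y = 2074/87 (Y = 15555/(1305/2) = 15555*(2/1305) = 2074/87 ≈ 23.839)
Z = 7093985098/1495095 (Z = ((1/(-1095 - 16090) + 2074/87) - 27499) - 179*(-1 - 179) = ((1/(-17185) + 2074/87) - 27499) - 179*(-180) = ((-1/17185 + 2074/87) - 27499) + 32220 = (35641603/1495095 - 27499) + 32220 = -41077975802/1495095 + 32220 = 7093985098/1495095 ≈ 4744.8)
1/Z = 1/(7093985098/1495095) = 1495095/7093985098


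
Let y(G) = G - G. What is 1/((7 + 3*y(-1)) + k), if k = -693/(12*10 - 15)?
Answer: 5/2 ≈ 2.5000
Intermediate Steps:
y(G) = 0
k = -33/5 (k = -693/(120 - 15) = -693/105 = -693*1/105 = -33/5 ≈ -6.6000)
1/((7 + 3*y(-1)) + k) = 1/((7 + 3*0) - 33/5) = 1/((7 + 0) - 33/5) = 1/(7 - 33/5) = 1/(⅖) = 5/2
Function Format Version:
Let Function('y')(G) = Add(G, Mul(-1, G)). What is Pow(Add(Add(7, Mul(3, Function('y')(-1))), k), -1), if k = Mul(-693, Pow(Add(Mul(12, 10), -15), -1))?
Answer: Rational(5, 2) ≈ 2.5000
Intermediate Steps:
Function('y')(G) = 0
k = Rational(-33, 5) (k = Mul(-693, Pow(Add(120, -15), -1)) = Mul(-693, Pow(105, -1)) = Mul(-693, Rational(1, 105)) = Rational(-33, 5) ≈ -6.6000)
Pow(Add(Add(7, Mul(3, Function('y')(-1))), k), -1) = Pow(Add(Add(7, Mul(3, 0)), Rational(-33, 5)), -1) = Pow(Add(Add(7, 0), Rational(-33, 5)), -1) = Pow(Add(7, Rational(-33, 5)), -1) = Pow(Rational(2, 5), -1) = Rational(5, 2)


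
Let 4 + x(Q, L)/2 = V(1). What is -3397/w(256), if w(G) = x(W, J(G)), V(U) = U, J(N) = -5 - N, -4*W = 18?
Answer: 3397/6 ≈ 566.17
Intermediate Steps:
W = -9/2 (W = -¼*18 = -9/2 ≈ -4.5000)
x(Q, L) = -6 (x(Q, L) = -8 + 2*1 = -8 + 2 = -6)
w(G) = -6
-3397/w(256) = -3397/(-6) = -3397*(-⅙) = 3397/6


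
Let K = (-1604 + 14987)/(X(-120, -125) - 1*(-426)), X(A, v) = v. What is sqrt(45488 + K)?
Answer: sqrt(4125286571)/301 ≈ 213.38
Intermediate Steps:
K = 13383/301 (K = (-1604 + 14987)/(-125 - 1*(-426)) = 13383/(-125 + 426) = 13383/301 ≈ 44.462)
sqrt(45488 + K) = sqrt(45488 + 13383/301) = sqrt(13705271/301) = sqrt(4125286571)/301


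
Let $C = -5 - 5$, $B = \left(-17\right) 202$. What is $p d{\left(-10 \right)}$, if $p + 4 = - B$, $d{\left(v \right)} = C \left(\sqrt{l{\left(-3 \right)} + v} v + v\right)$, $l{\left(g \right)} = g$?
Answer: $343000 + 343000 i \sqrt{13} \approx 3.43 \cdot 10^{5} + 1.2367 \cdot 10^{6} i$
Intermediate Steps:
$B = -3434$
$C = -10$ ($C = -5 - 5 = -10$)
$d{\left(v \right)} = - 10 v - 10 v \sqrt{-3 + v}$ ($d{\left(v \right)} = - 10 \left(\sqrt{-3 + v} v + v\right) = - 10 \left(v \sqrt{-3 + v} + v\right) = - 10 \left(v + v \sqrt{-3 + v}\right) = - 10 v - 10 v \sqrt{-3 + v}$)
$p = 3430$ ($p = -4 - -3434 = -4 + 3434 = 3430$)
$p d{\left(-10 \right)} = 3430 \left(\left(-10\right) \left(-10\right) \left(1 + \sqrt{-3 - 10}\right)\right) = 3430 \left(\left(-10\right) \left(-10\right) \left(1 + \sqrt{-13}\right)\right) = 3430 \left(\left(-10\right) \left(-10\right) \left(1 + i \sqrt{13}\right)\right) = 3430 \left(100 + 100 i \sqrt{13}\right) = 343000 + 343000 i \sqrt{13}$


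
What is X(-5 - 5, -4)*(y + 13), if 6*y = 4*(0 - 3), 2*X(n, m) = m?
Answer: -22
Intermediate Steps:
X(n, m) = m/2
y = -2 (y = (4*(0 - 3))/6 = (4*(-3))/6 = (⅙)*(-12) = -2)
X(-5 - 5, -4)*(y + 13) = ((½)*(-4))*(-2 + 13) = -2*11 = -22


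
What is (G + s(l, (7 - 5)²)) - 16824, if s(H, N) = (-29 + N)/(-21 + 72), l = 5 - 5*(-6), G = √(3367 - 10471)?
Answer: -858049/51 + 8*I*√111 ≈ -16825.0 + 84.285*I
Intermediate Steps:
G = 8*I*√111 (G = √(-7104) = 8*I*√111 ≈ 84.285*I)
l = 35 (l = 5 + 30 = 35)
s(H, N) = -29/51 + N/51 (s(H, N) = (-29 + N)/51 = (-29 + N)*(1/51) = -29/51 + N/51)
(G + s(l, (7 - 5)²)) - 16824 = (8*I*√111 + (-29/51 + (7 - 5)²/51)) - 16824 = (8*I*√111 + (-29/51 + (1/51)*2²)) - 16824 = (8*I*√111 + (-29/51 + (1/51)*4)) - 16824 = (8*I*√111 + (-29/51 + 4/51)) - 16824 = (8*I*√111 - 25/51) - 16824 = (-25/51 + 8*I*√111) - 16824 = -858049/51 + 8*I*√111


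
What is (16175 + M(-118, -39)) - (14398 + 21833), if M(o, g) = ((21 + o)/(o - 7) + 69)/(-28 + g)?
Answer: -167977722/8375 ≈ -20057.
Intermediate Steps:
M(o, g) = (69 + (21 + o)/(-7 + o))/(-28 + g) (M(o, g) = ((21 + o)/(-7 + o) + 69)/(-28 + g) = (69 + (21 + o)/(-7 + o))/(-28 + g))
(16175 + M(-118, -39)) - (14398 + 21833) = (16175 + 14*(-33 + 5*(-118))/(196 - 28*(-118) - 7*(-39) - 39*(-118))) - (14398 + 21833) = (16175 + 14*(-33 - 590)/(196 + 3304 + 273 + 4602)) - 1*36231 = (16175 + 14*(-623)/8375) - 36231 = (16175 + 14*(1/8375)*(-623)) - 36231 = (16175 - 8722/8375) - 36231 = 135456903/8375 - 36231 = -167977722/8375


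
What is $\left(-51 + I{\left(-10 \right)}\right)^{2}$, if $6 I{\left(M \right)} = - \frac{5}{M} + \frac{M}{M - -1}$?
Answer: $\frac{30019441}{11664} \approx 2573.7$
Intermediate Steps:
$I{\left(M \right)} = - \frac{5}{6 M} + \frac{M}{6 \left(1 + M\right)}$ ($I{\left(M \right)} = \frac{- \frac{5}{M} + \frac{M}{M - -1}}{6} = \frac{- \frac{5}{M} + \frac{M}{M + 1}}{6} = \frac{- \frac{5}{M} + \frac{M}{1 + M}}{6} = - \frac{5}{6 M} + \frac{M}{6 \left(1 + M\right)}$)
$\left(-51 + I{\left(-10 \right)}\right)^{2} = \left(-51 + \frac{-5 + \left(-10\right)^{2} - -50}{6 \left(-10\right) \left(1 - 10\right)}\right)^{2} = \left(-51 + \frac{1}{6} \left(- \frac{1}{10}\right) \frac{1}{-9} \left(-5 + 100 + 50\right)\right)^{2} = \left(-51 + \frac{1}{6} \left(- \frac{1}{10}\right) \left(- \frac{1}{9}\right) 145\right)^{2} = \left(-51 + \frac{29}{108}\right)^{2} = \left(- \frac{5479}{108}\right)^{2} = \frac{30019441}{11664}$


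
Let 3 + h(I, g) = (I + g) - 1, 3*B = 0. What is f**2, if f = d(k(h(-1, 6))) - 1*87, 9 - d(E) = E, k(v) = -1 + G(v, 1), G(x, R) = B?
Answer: 5929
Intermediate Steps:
B = 0 (B = (1/3)*0 = 0)
G(x, R) = 0
h(I, g) = -4 + I + g (h(I, g) = -3 + ((I + g) - 1) = -3 + (-1 + I + g) = -4 + I + g)
k(v) = -1 (k(v) = -1 + 0 = -1)
d(E) = 9 - E
f = -77 (f = (9 - 1*(-1)) - 1*87 = (9 + 1) - 87 = 10 - 87 = -77)
f**2 = (-77)**2 = 5929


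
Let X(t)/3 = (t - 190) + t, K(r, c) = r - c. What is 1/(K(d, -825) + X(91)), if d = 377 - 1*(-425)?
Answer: 1/1603 ≈ 0.00062383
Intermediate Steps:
d = 802 (d = 377 + 425 = 802)
X(t) = -570 + 6*t (X(t) = 3*((t - 190) + t) = 3*((-190 + t) + t) = 3*(-190 + 2*t) = -570 + 6*t)
1/(K(d, -825) + X(91)) = 1/((802 - 1*(-825)) + (-570 + 6*91)) = 1/((802 + 825) + (-570 + 546)) = 1/(1627 - 24) = 1/1603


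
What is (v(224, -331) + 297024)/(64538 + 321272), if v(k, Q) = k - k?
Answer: 148512/192905 ≈ 0.76987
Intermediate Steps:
v(k, Q) = 0
(v(224, -331) + 297024)/(64538 + 321272) = (0 + 297024)/(64538 + 321272) = 297024/385810 = 297024*(1/385810) = 148512/192905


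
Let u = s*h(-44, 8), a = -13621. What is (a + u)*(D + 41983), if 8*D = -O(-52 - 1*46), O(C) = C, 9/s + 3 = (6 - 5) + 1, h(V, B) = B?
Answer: -2300163833/4 ≈ -5.7504e+8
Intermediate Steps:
s = -9 (s = 9/(-3 + ((6 - 5) + 1)) = 9/(-3 + (1 + 1)) = 9/(-3 + 2) = 9/(-1) = 9*(-1) = -9)
D = 49/4 (D = (-(-52 - 1*46))/8 = (-(-52 - 46))/8 = (-1*(-98))/8 = (1/8)*98 = 49/4 ≈ 12.250)
u = -72 (u = -9*8 = -72)
(a + u)*(D + 41983) = (-13621 - 72)*(49/4 + 41983) = -13693*167981/4 = -2300163833/4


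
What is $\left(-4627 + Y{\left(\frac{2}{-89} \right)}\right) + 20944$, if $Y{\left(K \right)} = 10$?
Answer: $16327$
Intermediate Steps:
$\left(-4627 + Y{\left(\frac{2}{-89} \right)}\right) + 20944 = \left(-4627 + 10\right) + 20944 = -4617 + 20944 = 16327$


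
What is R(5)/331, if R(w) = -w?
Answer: -5/331 ≈ -0.015106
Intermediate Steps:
R(5)/331 = (-1*5)/331 = (1/331)*(-5) = -5/331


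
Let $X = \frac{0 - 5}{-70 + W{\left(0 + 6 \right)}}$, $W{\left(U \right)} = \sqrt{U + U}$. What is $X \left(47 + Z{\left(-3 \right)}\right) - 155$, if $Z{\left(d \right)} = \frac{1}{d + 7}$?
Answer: $- \frac{1482205}{9776} + \frac{945 \sqrt{3}}{9776} \approx -151.45$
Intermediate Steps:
$Z{\left(d \right)} = \frac{1}{7 + d}$
$W{\left(U \right)} = \sqrt{2} \sqrt{U}$ ($W{\left(U \right)} = \sqrt{2 U} = \sqrt{2} \sqrt{U}$)
$X = - \frac{5}{-70 + 2 \sqrt{3}}$ ($X = \frac{0 - 5}{-70 + \sqrt{2} \sqrt{0 + 6}} = - \frac{5}{-70 + \sqrt{2} \sqrt{6}} = - \frac{5}{-70 + 2 \sqrt{3}} \approx 0.075147$)
$X \left(47 + Z{\left(-3 \right)}\right) - 155 = \left(\frac{175}{2444} + \frac{5 \sqrt{3}}{2444}\right) \left(47 + \frac{1}{7 - 3}\right) - 155 = \left(\frac{175}{2444} + \frac{5 \sqrt{3}}{2444}\right) \left(47 + \frac{1}{4}\right) - 155 = \left(\frac{175}{2444} + \frac{5 \sqrt{3}}{2444}\right) \frac{189}{4} - 155 = \left(\frac{33075}{9776} + \frac{945 \sqrt{3}}{9776}\right) - 155 = - \frac{1482205}{9776} + \frac{945 \sqrt{3}}{9776}$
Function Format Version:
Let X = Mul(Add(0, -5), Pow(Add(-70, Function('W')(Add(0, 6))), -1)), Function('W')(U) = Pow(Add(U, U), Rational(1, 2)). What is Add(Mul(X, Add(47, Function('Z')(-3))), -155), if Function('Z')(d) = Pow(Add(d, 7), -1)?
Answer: Add(Rational(-1482205, 9776), Mul(Rational(945, 9776), Pow(3, Rational(1, 2)))) ≈ -151.45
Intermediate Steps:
Function('Z')(d) = Pow(Add(7, d), -1)
Function('W')(U) = Mul(Pow(2, Rational(1, 2)), Pow(U, Rational(1, 2))) (Function('W')(U) = Pow(Mul(2, U), Rational(1, 2)) = Mul(Pow(2, Rational(1, 2)), Pow(U, Rational(1, 2))))
X = Mul(-5, Pow(Add(-70, Mul(2, Pow(3, Rational(1, 2)))), -1)) (X = Mul(Add(0, -5), Pow(Add(-70, Mul(Pow(2, Rational(1, 2)), Pow(Add(0, 6), Rational(1, 2)))), -1)) = Mul(-5, Pow(Add(-70, Mul(Pow(2, Rational(1, 2)), Pow(6, Rational(1, 2)))), -1)) = Mul(-5, Pow(Add(-70, Mul(2, Pow(3, Rational(1, 2)))), -1)) ≈ 0.075147)
Add(Mul(X, Add(47, Function('Z')(-3))), -155) = Add(Mul(Add(Rational(175, 2444), Mul(Rational(5, 2444), Pow(3, Rational(1, 2)))), Add(47, Pow(Add(7, -3), -1))), -155) = Add(Mul(Add(Rational(175, 2444), Mul(Rational(5, 2444), Pow(3, Rational(1, 2)))), Add(47, Pow(4, -1))), -155) = Add(Mul(Add(Rational(175, 2444), Mul(Rational(5, 2444), Pow(3, Rational(1, 2)))), Add(47, Rational(1, 4))), -155) = Add(Mul(Add(Rational(175, 2444), Mul(Rational(5, 2444), Pow(3, Rational(1, 2)))), Rational(189, 4)), -155) = Add(Add(Rational(33075, 9776), Mul(Rational(945, 9776), Pow(3, Rational(1, 2)))), -155) = Add(Rational(-1482205, 9776), Mul(Rational(945, 9776), Pow(3, Rational(1, 2))))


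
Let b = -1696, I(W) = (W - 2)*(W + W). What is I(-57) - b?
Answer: 8422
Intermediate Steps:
I(W) = 2*W*(-2 + W) (I(W) = (-2 + W)*(2*W) = 2*W*(-2 + W))
I(-57) - b = 2*(-57)*(-2 - 57) - 1*(-1696) = 2*(-57)*(-59) + 1696 = 6726 + 1696 = 8422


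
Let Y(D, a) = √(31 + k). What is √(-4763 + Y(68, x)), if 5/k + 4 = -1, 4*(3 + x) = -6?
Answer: √(-4763 + √30) ≈ 68.975*I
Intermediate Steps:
x = -9/2 (x = -3 + (¼)*(-6) = -3 - 3/2 = -9/2 ≈ -4.5000)
k = -1 (k = 5/(-4 - 1) = 5/(-5) = 5*(-⅕) = -1)
Y(D, a) = √30 (Y(D, a) = √(31 - 1) = √30)
√(-4763 + Y(68, x)) = √(-4763 + √30)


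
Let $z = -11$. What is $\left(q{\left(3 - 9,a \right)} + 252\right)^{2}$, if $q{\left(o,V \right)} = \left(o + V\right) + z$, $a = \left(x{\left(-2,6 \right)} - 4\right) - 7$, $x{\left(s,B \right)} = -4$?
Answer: $48400$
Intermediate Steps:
$a = -15$ ($a = \left(-4 - 4\right) - 7 = -8 - 7 = -15$)
$q{\left(o,V \right)} = -11 + V + o$ ($q{\left(o,V \right)} = \left(o + V\right) - 11 = \left(V + o\right) - 11 = -11 + V + o$)
$\left(q{\left(3 - 9,a \right)} + 252\right)^{2} = \left(\left(-11 - 15 + \left(3 - 9\right)\right) + 252\right)^{2} = \left(\left(-11 - 15 - 6\right) + 252\right)^{2} = \left(-32 + 252\right)^{2} = 220^{2} = 48400$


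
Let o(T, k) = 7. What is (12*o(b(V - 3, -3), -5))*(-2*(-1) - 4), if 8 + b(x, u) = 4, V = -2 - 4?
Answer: -168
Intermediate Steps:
V = -6
b(x, u) = -4 (b(x, u) = -8 + 4 = -4)
(12*o(b(V - 3, -3), -5))*(-2*(-1) - 4) = (12*7)*(-2*(-1) - 4) = 84*(2 - 4) = 84*(-2) = -168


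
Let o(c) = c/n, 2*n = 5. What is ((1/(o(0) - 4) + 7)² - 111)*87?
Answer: -91089/16 ≈ -5693.1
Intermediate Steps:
n = 5/2 (n = (½)*5 = 5/2 ≈ 2.5000)
o(c) = 2*c/5 (o(c) = c/(5/2) = c*(⅖) = 2*c/5)
((1/(o(0) - 4) + 7)² - 111)*87 = ((1/((⅖)*0 - 4) + 7)² - 111)*87 = ((1/(0 - 4) + 7)² - 111)*87 = ((1/(-4) + 7)² - 111)*87 = ((-¼ + 7)² - 111)*87 = ((27/4)² - 111)*87 = (729/16 - 111)*87 = -1047/16*87 = -91089/16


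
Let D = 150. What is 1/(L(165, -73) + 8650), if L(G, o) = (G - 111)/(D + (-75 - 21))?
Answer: 1/8651 ≈ 0.00011559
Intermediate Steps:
L(G, o) = -37/18 + G/54 (L(G, o) = (G - 111)/(150 + (-75 - 21)) = (-111 + G)/(150 - 96) = (-111 + G)/54 = (-111 + G)*(1/54) = -37/18 + G/54)
1/(L(165, -73) + 8650) = 1/((-37/18 + (1/54)*165) + 8650) = 1/((-37/18 + 55/18) + 8650) = 1/(1 + 8650) = 1/8651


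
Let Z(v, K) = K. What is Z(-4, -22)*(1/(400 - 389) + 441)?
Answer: -9704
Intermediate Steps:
Z(-4, -22)*(1/(400 - 389) + 441) = -22*(1/(400 - 389) + 441) = -22*(1/11 + 441) = -22*4852/11 = -9704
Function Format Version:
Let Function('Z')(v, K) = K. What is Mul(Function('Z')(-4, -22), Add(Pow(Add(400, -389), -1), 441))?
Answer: -9704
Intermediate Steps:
Mul(Function('Z')(-4, -22), Add(Pow(Add(400, -389), -1), 441)) = Mul(-22, Add(Pow(Add(400, -389), -1), 441)) = Mul(-22, Add(Pow(11, -1), 441)) = Mul(-22, Add(Rational(1, 11), 441)) = Mul(-22, Rational(4852, 11)) = -9704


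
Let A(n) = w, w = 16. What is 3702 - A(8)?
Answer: 3686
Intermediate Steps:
A(n) = 16
3702 - A(8) = 3702 - 1*16 = 3702 - 16 = 3686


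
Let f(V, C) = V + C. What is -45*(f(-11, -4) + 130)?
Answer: -5175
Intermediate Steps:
f(V, C) = C + V
-45*(f(-11, -4) + 130) = -45*((-4 - 11) + 130) = -45*(-15 + 130) = -45*115 = -5175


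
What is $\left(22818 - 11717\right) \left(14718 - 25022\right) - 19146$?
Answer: $-114403850$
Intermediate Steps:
$\left(22818 - 11717\right) \left(14718 - 25022\right) - 19146 = 11101 \left(-10304\right) - 19146 = -114384704 - 19146 = -114403850$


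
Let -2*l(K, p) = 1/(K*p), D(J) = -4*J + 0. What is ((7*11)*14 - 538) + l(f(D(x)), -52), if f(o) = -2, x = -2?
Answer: 112319/208 ≈ 540.00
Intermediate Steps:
D(J) = -4*J
l(K, p) = -1/(2*K*p) (l(K, p) = -1/(K*p)/2 = -1/(2*K*p))
((7*11)*14 - 538) + l(f(D(x)), -52) = ((7*11)*14 - 538) - ½/(-2*(-52)) = (77*14 - 538) - ½*(-½)*(-1/52) = (1078 - 538) - 1/208 = 540 - 1/208 = 112319/208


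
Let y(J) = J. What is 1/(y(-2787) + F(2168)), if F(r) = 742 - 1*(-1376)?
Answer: -1/669 ≈ -0.0014948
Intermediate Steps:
F(r) = 2118 (F(r) = 742 + 1376 = 2118)
1/(y(-2787) + F(2168)) = 1/(-2787 + 2118) = 1/(-669) = -1/669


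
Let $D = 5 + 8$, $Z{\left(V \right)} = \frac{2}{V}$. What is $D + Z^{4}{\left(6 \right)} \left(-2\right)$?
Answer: $\frac{1051}{81} \approx 12.975$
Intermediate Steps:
$D = 13$
$D + Z^{4}{\left(6 \right)} \left(-2\right) = 13 + \left(\frac{2}{6}\right)^{4} \left(-2\right) = 13 + \left(2 \cdot \frac{1}{6}\right)^{4} \left(-2\right) = 13 + \left(\frac{1}{3}\right)^{4} \left(-2\right) = 13 + \frac{1}{81} \left(-2\right) = 13 - \frac{2}{81} = \frac{1051}{81}$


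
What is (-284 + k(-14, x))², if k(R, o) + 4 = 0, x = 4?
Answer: 82944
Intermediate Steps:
k(R, o) = -4 (k(R, o) = -4 + 0 = -4)
(-284 + k(-14, x))² = (-284 - 4)² = (-288)² = 82944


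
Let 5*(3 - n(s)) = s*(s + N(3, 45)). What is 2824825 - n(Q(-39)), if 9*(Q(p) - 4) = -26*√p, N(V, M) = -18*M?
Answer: 381255134/135 + 20852*I*√39/45 ≈ 2.8241e+6 + 2893.8*I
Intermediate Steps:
Q(p) = 4 - 26*√p/9 (Q(p) = 4 + (-26*√p)/9 = 4 - 26*√p/9)
n(s) = 3 - s*(-810 + s)/5 (n(s) = 3 - s*(s - 18*45)/5 = 3 - s*(s - 810)/5 = 3 - s*(-810 + s)/5)
2824825 - n(Q(-39)) = 2824825 - (3 + 162*(4 - 26*I*√39/9) - (4 - 26*I*√39/9)²/5) = 2824825 - (3 + (648 - 468*I*√39) - (4 - 26*I*√39/9)²/5) = 2824825 - (651 - (4 - 26*I*√39/9)²/5 - 468*I*√39) = 2824825 + (-651 + (4 - 26*I*√39/9)²/5 + 468*I*√39) = 2824174 + (4 - 26*I*√39/9)²/5 + 468*I*√39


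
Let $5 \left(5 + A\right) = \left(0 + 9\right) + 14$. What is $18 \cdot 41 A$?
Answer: $- \frac{1476}{5} \approx -295.2$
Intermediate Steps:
$A = - \frac{2}{5}$ ($A = -5 + \frac{\left(0 + 9\right) + 14}{5} = -5 + \frac{9 + 14}{5} = -5 + \frac{1}{5} \cdot 23 = -5 + \frac{23}{5} = - \frac{2}{5} \approx -0.4$)
$18 \cdot 41 A = 18 \cdot 41 \left(- \frac{2}{5}\right) = 738 \left(- \frac{2}{5}\right) = - \frac{1476}{5}$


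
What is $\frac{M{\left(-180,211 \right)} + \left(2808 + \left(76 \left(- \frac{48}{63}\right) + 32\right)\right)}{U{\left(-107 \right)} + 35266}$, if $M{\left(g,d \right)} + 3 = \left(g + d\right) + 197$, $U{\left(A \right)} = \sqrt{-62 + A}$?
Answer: $\frac{318144662}{3731072775} - \frac{820937 i}{26117509425} \approx 0.085269 - 3.1432 \cdot 10^{-5} i$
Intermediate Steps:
$M{\left(g,d \right)} = 194 + d + g$ ($M{\left(g,d \right)} = -3 + \left(\left(g + d\right) + 197\right) = -3 + \left(\left(d + g\right) + 197\right) = -3 + \left(197 + d + g\right) = 194 + d + g$)
$\frac{M{\left(-180,211 \right)} + \left(2808 + \left(76 \left(- \frac{48}{63}\right) + 32\right)\right)}{U{\left(-107 \right)} + 35266} = \frac{\left(194 + 211 - 180\right) + \left(2808 + \left(76 \left(- \frac{48}{63}\right) + 32\right)\right)}{\sqrt{-62 - 107} + 35266} = \frac{225 + \left(2808 + \left(76 \left(\left(-48\right) \frac{1}{63}\right) + 32\right)\right)}{\sqrt{-169} + 35266} = \frac{225 + \left(2808 + \left(76 \left(- \frac{16}{21}\right) + 32\right)\right)}{13 i + 35266} = \frac{225 + \left(2808 + \left(- \frac{1216}{21} + 32\right)\right)}{35266 + 13 i} = \left(225 + \left(2808 - \frac{544}{21}\right)\right) \frac{35266 - 13 i}{1243690925} = \left(225 + \frac{58424}{21}\right) \frac{35266 - 13 i}{1243690925} = \frac{63149 \frac{35266 - 13 i}{1243690925}}{21} = \frac{63149 \left(35266 - 13 i\right)}{26117509425}$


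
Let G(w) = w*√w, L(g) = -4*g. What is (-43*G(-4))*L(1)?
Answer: -1376*I ≈ -1376.0*I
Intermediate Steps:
G(w) = w^(3/2)
(-43*G(-4))*L(1) = (-(-344)*I)*(-4*1) = -(-344)*I*(-4) = (344*I)*(-4) = -1376*I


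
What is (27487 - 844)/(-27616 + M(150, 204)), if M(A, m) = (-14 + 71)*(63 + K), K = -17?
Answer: -26643/24994 ≈ -1.0660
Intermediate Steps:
M(A, m) = 2622 (M(A, m) = (-14 + 71)*(63 - 17) = 57*46 = 2622)
(27487 - 844)/(-27616 + M(150, 204)) = (27487 - 844)/(-27616 + 2622) = 26643/(-24994) = 26643*(-1/24994) = -26643/24994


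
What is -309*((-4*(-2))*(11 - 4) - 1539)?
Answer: 458247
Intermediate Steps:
-309*((-4*(-2))*(11 - 4) - 1539) = -309*(8*7 - 1539) = -309*(56 - 1539) = -309*(-1483) = 458247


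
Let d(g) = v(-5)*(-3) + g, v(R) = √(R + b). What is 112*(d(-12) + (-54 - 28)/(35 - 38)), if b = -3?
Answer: 5152/3 - 672*I*√2 ≈ 1717.3 - 950.35*I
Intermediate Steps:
v(R) = √(-3 + R) (v(R) = √(R - 3) = √(-3 + R))
d(g) = g - 6*I*√2 (d(g) = √(-3 - 5)*(-3) + g = √(-8)*(-3) + g = (2*I*√2)*(-3) + g = -6*I*√2 + g = g - 6*I*√2)
112*(d(-12) + (-54 - 28)/(35 - 38)) = 112*((-12 - 6*I*√2) + (-54 - 28)/(35 - 38)) = 112*((-12 - 6*I*√2) - 82/(-3)) = 112*((-12 - 6*I*√2) - 82*(-⅓)) = 112*((-12 - 6*I*√2) + 82/3) = 112*(46/3 - 6*I*√2) = 5152/3 - 672*I*√2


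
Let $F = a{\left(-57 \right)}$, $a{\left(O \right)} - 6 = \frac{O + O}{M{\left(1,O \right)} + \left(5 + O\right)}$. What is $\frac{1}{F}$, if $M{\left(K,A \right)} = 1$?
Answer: $\frac{17}{140} \approx 0.12143$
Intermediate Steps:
$a{\left(O \right)} = 6 + \frac{2 O}{6 + O}$ ($a{\left(O \right)} = 6 + \frac{O + O}{1 + \left(5 + O\right)} = 6 + \frac{2 O}{6 + O}$)
$F = \frac{140}{17}$ ($F = \frac{4 \left(9 + 2 \left(-57\right)\right)}{6 - 57} = \frac{4 \left(9 - 114\right)}{-51} = 4 \left(- \frac{1}{51}\right) \left(-105\right) = \frac{140}{17} \approx 8.2353$)
$\frac{1}{F} = \frac{1}{\frac{140}{17}} = \frac{17}{140}$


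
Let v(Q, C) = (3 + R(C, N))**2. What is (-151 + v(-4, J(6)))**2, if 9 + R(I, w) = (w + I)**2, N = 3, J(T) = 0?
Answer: 20164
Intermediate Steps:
R(I, w) = -9 + (I + w)**2 (R(I, w) = -9 + (w + I)**2 = -9 + (I + w)**2)
v(Q, C) = (-6 + (3 + C)**2)**2 (v(Q, C) = (3 + (-9 + (C + 3)**2))**2 = (3 + (-9 + (3 + C)**2))**2 = (-6 + (3 + C)**2)**2)
(-151 + v(-4, J(6)))**2 = (-151 + (-6 + (3 + 0)**2)**2)**2 = (-151 + (-6 + 3**2)**2)**2 = (-151 + (-6 + 9)**2)**2 = (-151 + 3**2)**2 = (-151 + 9)**2 = (-142)**2 = 20164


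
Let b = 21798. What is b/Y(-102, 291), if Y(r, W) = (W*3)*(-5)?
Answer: -2422/485 ≈ -4.9938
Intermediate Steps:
Y(r, W) = -15*W (Y(r, W) = (3*W)*(-5) = -15*W)
b/Y(-102, 291) = 21798/((-15*291)) = 21798/(-4365) = 21798*(-1/4365) = -2422/485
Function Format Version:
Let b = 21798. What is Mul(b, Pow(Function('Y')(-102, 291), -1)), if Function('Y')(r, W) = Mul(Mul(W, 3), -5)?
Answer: Rational(-2422, 485) ≈ -4.9938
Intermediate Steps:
Function('Y')(r, W) = Mul(-15, W) (Function('Y')(r, W) = Mul(Mul(3, W), -5) = Mul(-15, W))
Mul(b, Pow(Function('Y')(-102, 291), -1)) = Mul(21798, Pow(Mul(-15, 291), -1)) = Mul(21798, Pow(-4365, -1)) = Mul(21798, Rational(-1, 4365)) = Rational(-2422, 485)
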